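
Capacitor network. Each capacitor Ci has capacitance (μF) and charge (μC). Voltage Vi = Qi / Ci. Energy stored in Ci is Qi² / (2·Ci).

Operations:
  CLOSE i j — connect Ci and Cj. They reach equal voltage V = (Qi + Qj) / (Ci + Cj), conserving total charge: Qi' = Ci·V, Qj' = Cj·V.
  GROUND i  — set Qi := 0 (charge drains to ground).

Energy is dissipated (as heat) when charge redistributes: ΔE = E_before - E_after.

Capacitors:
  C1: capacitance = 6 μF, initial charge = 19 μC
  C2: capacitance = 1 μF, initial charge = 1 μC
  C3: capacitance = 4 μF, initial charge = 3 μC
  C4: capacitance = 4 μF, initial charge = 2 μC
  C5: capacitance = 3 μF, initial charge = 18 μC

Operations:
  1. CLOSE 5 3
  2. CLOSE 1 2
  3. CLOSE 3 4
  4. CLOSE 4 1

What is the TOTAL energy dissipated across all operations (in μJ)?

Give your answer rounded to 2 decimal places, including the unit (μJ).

Initial: C1(6μF, Q=19μC, V=3.17V), C2(1μF, Q=1μC, V=1.00V), C3(4μF, Q=3μC, V=0.75V), C4(4μF, Q=2μC, V=0.50V), C5(3μF, Q=18μC, V=6.00V)
Op 1: CLOSE 5-3: Q_total=21.00, C_total=7.00, V=3.00; Q5=9.00, Q3=12.00; dissipated=23.625
Op 2: CLOSE 1-2: Q_total=20.00, C_total=7.00, V=2.86; Q1=17.14, Q2=2.86; dissipated=2.012
Op 3: CLOSE 3-4: Q_total=14.00, C_total=8.00, V=1.75; Q3=7.00, Q4=7.00; dissipated=6.250
Op 4: CLOSE 4-1: Q_total=24.14, C_total=10.00, V=2.41; Q4=9.66, Q1=14.49; dissipated=1.471
Total dissipated: 33.358 μJ

Answer: 33.36 μJ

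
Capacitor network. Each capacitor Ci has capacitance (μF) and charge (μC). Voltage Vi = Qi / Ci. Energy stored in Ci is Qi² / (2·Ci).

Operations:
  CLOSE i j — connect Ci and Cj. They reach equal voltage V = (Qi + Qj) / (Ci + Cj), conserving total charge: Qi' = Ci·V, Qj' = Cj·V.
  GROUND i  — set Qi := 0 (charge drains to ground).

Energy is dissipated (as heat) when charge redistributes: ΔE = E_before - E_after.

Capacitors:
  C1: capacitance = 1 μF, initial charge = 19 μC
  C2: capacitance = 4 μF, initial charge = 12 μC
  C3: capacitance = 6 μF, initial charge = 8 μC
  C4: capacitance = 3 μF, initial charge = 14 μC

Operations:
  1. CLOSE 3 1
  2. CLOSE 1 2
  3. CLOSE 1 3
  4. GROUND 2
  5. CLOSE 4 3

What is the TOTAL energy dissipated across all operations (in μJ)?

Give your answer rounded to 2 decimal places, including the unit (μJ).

Initial: C1(1μF, Q=19μC, V=19.00V), C2(4μF, Q=12μC, V=3.00V), C3(6μF, Q=8μC, V=1.33V), C4(3μF, Q=14μC, V=4.67V)
Op 1: CLOSE 3-1: Q_total=27.00, C_total=7.00, V=3.86; Q3=23.14, Q1=3.86; dissipated=133.762
Op 2: CLOSE 1-2: Q_total=15.86, C_total=5.00, V=3.17; Q1=3.17, Q2=12.69; dissipated=0.294
Op 3: CLOSE 1-3: Q_total=26.31, C_total=7.00, V=3.76; Q1=3.76, Q3=22.56; dissipated=0.202
Op 4: GROUND 2: Q2=0; energy lost=20.116
Op 5: CLOSE 4-3: Q_total=36.56, C_total=9.00, V=4.06; Q4=12.19, Q3=24.37; dissipated=0.824
Total dissipated: 155.197 μJ

Answer: 155.20 μJ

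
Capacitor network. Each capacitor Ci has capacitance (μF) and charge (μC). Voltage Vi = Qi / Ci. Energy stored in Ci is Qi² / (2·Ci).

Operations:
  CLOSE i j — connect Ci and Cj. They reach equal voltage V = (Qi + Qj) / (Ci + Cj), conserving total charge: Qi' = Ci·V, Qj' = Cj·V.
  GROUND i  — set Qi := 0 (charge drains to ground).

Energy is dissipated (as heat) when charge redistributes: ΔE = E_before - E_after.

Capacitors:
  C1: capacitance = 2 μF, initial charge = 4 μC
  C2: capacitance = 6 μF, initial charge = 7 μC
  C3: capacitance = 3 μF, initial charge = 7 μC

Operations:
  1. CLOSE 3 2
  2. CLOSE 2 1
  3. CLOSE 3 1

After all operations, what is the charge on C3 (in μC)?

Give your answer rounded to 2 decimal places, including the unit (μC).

Answer: 4.80 μC

Derivation:
Initial: C1(2μF, Q=4μC, V=2.00V), C2(6μF, Q=7μC, V=1.17V), C3(3μF, Q=7μC, V=2.33V)
Op 1: CLOSE 3-2: Q_total=14.00, C_total=9.00, V=1.56; Q3=4.67, Q2=9.33; dissipated=1.361
Op 2: CLOSE 2-1: Q_total=13.33, C_total=8.00, V=1.67; Q2=10.00, Q1=3.33; dissipated=0.148
Op 3: CLOSE 3-1: Q_total=8.00, C_total=5.00, V=1.60; Q3=4.80, Q1=3.20; dissipated=0.007
Final charges: Q1=3.20, Q2=10.00, Q3=4.80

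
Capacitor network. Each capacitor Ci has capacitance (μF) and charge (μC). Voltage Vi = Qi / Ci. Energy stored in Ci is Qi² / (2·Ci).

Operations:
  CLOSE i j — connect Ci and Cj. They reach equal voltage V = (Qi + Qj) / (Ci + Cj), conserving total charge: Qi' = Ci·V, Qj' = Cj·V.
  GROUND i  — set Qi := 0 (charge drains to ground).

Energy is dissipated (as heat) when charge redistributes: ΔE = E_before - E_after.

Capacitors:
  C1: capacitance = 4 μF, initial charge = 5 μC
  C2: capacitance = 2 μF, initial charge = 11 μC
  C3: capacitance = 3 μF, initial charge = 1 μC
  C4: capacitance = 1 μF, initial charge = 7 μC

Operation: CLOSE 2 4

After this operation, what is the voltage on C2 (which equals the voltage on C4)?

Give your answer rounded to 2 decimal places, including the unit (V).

Answer: 6.00 V

Derivation:
Initial: C1(4μF, Q=5μC, V=1.25V), C2(2μF, Q=11μC, V=5.50V), C3(3μF, Q=1μC, V=0.33V), C4(1μF, Q=7μC, V=7.00V)
Op 1: CLOSE 2-4: Q_total=18.00, C_total=3.00, V=6.00; Q2=12.00, Q4=6.00; dissipated=0.750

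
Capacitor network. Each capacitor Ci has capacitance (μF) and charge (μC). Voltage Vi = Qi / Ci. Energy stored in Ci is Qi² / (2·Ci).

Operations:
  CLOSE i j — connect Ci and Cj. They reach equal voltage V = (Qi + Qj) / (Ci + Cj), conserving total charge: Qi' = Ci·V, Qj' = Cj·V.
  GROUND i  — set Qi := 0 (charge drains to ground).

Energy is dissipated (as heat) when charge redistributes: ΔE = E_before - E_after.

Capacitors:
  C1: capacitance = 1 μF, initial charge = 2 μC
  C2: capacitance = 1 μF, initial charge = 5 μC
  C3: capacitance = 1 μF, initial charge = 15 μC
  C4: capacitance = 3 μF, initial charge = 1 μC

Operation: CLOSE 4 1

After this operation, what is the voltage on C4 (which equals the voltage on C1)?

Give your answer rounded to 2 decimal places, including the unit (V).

Answer: 0.75 V

Derivation:
Initial: C1(1μF, Q=2μC, V=2.00V), C2(1μF, Q=5μC, V=5.00V), C3(1μF, Q=15μC, V=15.00V), C4(3μF, Q=1μC, V=0.33V)
Op 1: CLOSE 4-1: Q_total=3.00, C_total=4.00, V=0.75; Q4=2.25, Q1=0.75; dissipated=1.042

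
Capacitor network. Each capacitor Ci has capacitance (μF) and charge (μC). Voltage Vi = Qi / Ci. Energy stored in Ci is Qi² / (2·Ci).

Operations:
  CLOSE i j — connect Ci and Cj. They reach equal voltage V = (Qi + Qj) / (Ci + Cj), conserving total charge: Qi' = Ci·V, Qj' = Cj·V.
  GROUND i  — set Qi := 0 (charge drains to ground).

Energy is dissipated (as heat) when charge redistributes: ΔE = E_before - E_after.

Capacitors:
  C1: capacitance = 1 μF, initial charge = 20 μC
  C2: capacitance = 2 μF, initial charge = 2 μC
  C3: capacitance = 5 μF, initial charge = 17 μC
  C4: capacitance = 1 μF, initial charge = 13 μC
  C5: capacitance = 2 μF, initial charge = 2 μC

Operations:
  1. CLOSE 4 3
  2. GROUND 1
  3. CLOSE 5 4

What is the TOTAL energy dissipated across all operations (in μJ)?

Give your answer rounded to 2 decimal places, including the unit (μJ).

Answer: 243.73 μJ

Derivation:
Initial: C1(1μF, Q=20μC, V=20.00V), C2(2μF, Q=2μC, V=1.00V), C3(5μF, Q=17μC, V=3.40V), C4(1μF, Q=13μC, V=13.00V), C5(2μF, Q=2μC, V=1.00V)
Op 1: CLOSE 4-3: Q_total=30.00, C_total=6.00, V=5.00; Q4=5.00, Q3=25.00; dissipated=38.400
Op 2: GROUND 1: Q1=0; energy lost=200.000
Op 3: CLOSE 5-4: Q_total=7.00, C_total=3.00, V=2.33; Q5=4.67, Q4=2.33; dissipated=5.333
Total dissipated: 243.733 μJ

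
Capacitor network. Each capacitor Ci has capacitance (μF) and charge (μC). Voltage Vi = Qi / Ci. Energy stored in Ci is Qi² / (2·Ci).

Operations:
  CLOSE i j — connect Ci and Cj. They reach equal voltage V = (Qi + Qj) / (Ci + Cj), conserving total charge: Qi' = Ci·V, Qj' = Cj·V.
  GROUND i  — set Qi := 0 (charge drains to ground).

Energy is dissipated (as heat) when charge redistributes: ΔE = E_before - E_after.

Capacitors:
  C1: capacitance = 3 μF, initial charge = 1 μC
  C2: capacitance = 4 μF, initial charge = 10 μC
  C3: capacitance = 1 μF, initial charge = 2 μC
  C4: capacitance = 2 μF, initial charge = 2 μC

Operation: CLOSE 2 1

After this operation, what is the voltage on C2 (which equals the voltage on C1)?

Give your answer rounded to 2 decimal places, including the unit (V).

Initial: C1(3μF, Q=1μC, V=0.33V), C2(4μF, Q=10μC, V=2.50V), C3(1μF, Q=2μC, V=2.00V), C4(2μF, Q=2μC, V=1.00V)
Op 1: CLOSE 2-1: Q_total=11.00, C_total=7.00, V=1.57; Q2=6.29, Q1=4.71; dissipated=4.024

Answer: 1.57 V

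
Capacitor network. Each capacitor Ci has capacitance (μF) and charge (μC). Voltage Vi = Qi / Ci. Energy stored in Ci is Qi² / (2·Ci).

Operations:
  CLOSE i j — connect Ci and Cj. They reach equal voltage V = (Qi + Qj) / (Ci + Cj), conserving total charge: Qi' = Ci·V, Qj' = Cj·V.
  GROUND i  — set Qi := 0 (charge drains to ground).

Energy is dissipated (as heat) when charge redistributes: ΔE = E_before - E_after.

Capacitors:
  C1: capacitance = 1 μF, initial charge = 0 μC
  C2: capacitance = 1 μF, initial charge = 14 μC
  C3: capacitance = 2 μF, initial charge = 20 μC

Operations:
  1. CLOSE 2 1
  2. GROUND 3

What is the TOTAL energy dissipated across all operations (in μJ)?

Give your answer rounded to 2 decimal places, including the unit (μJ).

Answer: 149.00 μJ

Derivation:
Initial: C1(1μF, Q=0μC, V=0.00V), C2(1μF, Q=14μC, V=14.00V), C3(2μF, Q=20μC, V=10.00V)
Op 1: CLOSE 2-1: Q_total=14.00, C_total=2.00, V=7.00; Q2=7.00, Q1=7.00; dissipated=49.000
Op 2: GROUND 3: Q3=0; energy lost=100.000
Total dissipated: 149.000 μJ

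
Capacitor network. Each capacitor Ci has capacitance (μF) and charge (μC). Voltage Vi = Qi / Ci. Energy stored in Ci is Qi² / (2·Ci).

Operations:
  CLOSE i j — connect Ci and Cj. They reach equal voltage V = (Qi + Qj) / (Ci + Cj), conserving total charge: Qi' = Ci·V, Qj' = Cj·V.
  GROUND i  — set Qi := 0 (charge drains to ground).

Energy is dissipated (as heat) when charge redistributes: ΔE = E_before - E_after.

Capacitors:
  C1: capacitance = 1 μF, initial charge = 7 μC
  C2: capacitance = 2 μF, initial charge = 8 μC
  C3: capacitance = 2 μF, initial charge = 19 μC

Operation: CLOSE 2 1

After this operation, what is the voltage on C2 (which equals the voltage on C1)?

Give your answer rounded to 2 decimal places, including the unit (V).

Initial: C1(1μF, Q=7μC, V=7.00V), C2(2μF, Q=8μC, V=4.00V), C3(2μF, Q=19μC, V=9.50V)
Op 1: CLOSE 2-1: Q_total=15.00, C_total=3.00, V=5.00; Q2=10.00, Q1=5.00; dissipated=3.000

Answer: 5.00 V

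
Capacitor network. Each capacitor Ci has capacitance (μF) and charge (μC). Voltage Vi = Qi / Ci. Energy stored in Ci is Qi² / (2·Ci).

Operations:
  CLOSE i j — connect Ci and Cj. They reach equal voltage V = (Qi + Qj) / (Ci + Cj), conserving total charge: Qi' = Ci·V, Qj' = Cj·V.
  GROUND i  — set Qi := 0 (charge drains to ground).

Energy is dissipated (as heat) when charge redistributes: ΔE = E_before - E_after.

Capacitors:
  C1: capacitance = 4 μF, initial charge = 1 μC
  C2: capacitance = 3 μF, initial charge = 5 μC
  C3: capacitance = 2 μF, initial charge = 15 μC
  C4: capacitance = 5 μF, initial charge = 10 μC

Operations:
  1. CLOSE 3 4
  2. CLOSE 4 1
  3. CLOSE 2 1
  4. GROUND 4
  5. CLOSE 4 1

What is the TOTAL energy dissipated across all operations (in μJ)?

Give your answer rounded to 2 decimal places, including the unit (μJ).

Answer: 49.06 μJ

Derivation:
Initial: C1(4μF, Q=1μC, V=0.25V), C2(3μF, Q=5μC, V=1.67V), C3(2μF, Q=15μC, V=7.50V), C4(5μF, Q=10μC, V=2.00V)
Op 1: CLOSE 3-4: Q_total=25.00, C_total=7.00, V=3.57; Q3=7.14, Q4=17.86; dissipated=21.607
Op 2: CLOSE 4-1: Q_total=18.86, C_total=9.00, V=2.10; Q4=10.48, Q1=8.38; dissipated=12.258
Op 3: CLOSE 2-1: Q_total=13.38, C_total=7.00, V=1.91; Q2=5.73, Q1=7.65; dissipated=0.157
Op 4: GROUND 4: Q4=0; energy lost=10.975
Op 5: CLOSE 4-1: Q_total=7.65, C_total=9.00, V=0.85; Q4=4.25, Q1=3.40; dissipated=4.060
Total dissipated: 49.057 μJ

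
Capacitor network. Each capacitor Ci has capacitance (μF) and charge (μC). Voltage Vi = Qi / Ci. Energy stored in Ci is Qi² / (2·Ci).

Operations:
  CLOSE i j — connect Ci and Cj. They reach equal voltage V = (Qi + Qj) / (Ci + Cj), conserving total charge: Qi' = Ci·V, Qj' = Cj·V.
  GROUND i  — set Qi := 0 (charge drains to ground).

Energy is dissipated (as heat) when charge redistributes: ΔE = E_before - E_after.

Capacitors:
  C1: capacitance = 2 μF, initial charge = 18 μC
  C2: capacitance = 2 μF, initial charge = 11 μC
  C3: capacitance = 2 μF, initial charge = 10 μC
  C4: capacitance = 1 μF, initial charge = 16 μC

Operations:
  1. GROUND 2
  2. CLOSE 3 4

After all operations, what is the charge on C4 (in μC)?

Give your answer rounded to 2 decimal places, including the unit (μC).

Answer: 8.67 μC

Derivation:
Initial: C1(2μF, Q=18μC, V=9.00V), C2(2μF, Q=11μC, V=5.50V), C3(2μF, Q=10μC, V=5.00V), C4(1μF, Q=16μC, V=16.00V)
Op 1: GROUND 2: Q2=0; energy lost=30.250
Op 2: CLOSE 3-4: Q_total=26.00, C_total=3.00, V=8.67; Q3=17.33, Q4=8.67; dissipated=40.333
Final charges: Q1=18.00, Q2=0.00, Q3=17.33, Q4=8.67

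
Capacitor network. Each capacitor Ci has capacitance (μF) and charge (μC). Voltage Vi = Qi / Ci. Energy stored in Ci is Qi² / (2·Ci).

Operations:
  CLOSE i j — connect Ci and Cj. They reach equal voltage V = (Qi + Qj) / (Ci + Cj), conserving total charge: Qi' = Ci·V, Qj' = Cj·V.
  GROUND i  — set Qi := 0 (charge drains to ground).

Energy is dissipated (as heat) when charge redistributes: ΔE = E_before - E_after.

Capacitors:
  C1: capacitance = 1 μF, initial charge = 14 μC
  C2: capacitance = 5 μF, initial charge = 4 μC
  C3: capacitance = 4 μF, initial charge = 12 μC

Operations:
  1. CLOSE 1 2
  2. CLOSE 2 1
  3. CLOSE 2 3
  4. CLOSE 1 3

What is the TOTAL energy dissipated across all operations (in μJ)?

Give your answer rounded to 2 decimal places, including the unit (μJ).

Answer: 72.60 μJ

Derivation:
Initial: C1(1μF, Q=14μC, V=14.00V), C2(5μF, Q=4μC, V=0.80V), C3(4μF, Q=12μC, V=3.00V)
Op 1: CLOSE 1-2: Q_total=18.00, C_total=6.00, V=3.00; Q1=3.00, Q2=15.00; dissipated=72.600
Op 2: CLOSE 2-1: Q_total=18.00, C_total=6.00, V=3.00; Q2=15.00, Q1=3.00; dissipated=0.000
Op 3: CLOSE 2-3: Q_total=27.00, C_total=9.00, V=3.00; Q2=15.00, Q3=12.00; dissipated=0.000
Op 4: CLOSE 1-3: Q_total=15.00, C_total=5.00, V=3.00; Q1=3.00, Q3=12.00; dissipated=0.000
Total dissipated: 72.600 μJ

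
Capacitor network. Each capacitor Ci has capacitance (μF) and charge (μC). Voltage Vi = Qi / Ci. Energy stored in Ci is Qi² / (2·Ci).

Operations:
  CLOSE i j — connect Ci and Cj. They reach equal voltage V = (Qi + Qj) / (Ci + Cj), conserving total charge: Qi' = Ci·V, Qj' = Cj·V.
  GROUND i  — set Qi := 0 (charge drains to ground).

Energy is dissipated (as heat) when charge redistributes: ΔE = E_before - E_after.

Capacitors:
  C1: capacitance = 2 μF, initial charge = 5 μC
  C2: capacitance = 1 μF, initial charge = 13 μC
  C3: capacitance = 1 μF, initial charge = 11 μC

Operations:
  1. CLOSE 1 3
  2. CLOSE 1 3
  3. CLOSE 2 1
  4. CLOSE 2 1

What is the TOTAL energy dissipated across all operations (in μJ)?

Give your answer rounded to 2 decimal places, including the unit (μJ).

Answer: 43.68 μJ

Derivation:
Initial: C1(2μF, Q=5μC, V=2.50V), C2(1μF, Q=13μC, V=13.00V), C3(1μF, Q=11μC, V=11.00V)
Op 1: CLOSE 1-3: Q_total=16.00, C_total=3.00, V=5.33; Q1=10.67, Q3=5.33; dissipated=24.083
Op 2: CLOSE 1-3: Q_total=16.00, C_total=3.00, V=5.33; Q1=10.67, Q3=5.33; dissipated=0.000
Op 3: CLOSE 2-1: Q_total=23.67, C_total=3.00, V=7.89; Q2=7.89, Q1=15.78; dissipated=19.593
Op 4: CLOSE 2-1: Q_total=23.67, C_total=3.00, V=7.89; Q2=7.89, Q1=15.78; dissipated=0.000
Total dissipated: 43.676 μJ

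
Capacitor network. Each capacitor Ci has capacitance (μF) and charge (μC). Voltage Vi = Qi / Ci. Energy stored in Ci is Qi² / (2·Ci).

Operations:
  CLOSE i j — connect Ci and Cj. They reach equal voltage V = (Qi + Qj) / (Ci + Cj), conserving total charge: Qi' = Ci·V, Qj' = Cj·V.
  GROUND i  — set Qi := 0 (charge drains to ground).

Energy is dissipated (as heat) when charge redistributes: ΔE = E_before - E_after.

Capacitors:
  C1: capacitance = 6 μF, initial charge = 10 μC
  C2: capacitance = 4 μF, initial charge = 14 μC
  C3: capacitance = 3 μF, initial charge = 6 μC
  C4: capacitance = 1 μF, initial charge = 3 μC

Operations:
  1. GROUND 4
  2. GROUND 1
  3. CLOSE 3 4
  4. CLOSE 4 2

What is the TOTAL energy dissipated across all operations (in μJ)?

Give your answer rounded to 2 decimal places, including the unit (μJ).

Answer: 15.93 μJ

Derivation:
Initial: C1(6μF, Q=10μC, V=1.67V), C2(4μF, Q=14μC, V=3.50V), C3(3μF, Q=6μC, V=2.00V), C4(1μF, Q=3μC, V=3.00V)
Op 1: GROUND 4: Q4=0; energy lost=4.500
Op 2: GROUND 1: Q1=0; energy lost=8.333
Op 3: CLOSE 3-4: Q_total=6.00, C_total=4.00, V=1.50; Q3=4.50, Q4=1.50; dissipated=1.500
Op 4: CLOSE 4-2: Q_total=15.50, C_total=5.00, V=3.10; Q4=3.10, Q2=12.40; dissipated=1.600
Total dissipated: 15.933 μJ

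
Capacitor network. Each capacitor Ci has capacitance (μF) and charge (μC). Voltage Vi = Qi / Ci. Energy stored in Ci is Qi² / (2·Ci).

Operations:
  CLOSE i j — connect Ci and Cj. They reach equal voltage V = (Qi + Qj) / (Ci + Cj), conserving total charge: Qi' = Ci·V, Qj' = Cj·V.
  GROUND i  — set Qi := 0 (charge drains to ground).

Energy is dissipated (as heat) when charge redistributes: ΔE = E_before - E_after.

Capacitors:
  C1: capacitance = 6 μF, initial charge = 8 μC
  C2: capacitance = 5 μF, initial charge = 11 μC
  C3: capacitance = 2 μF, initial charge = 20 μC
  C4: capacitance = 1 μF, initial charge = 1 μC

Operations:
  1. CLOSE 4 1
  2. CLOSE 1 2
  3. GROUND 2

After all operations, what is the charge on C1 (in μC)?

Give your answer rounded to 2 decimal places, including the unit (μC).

Initial: C1(6μF, Q=8μC, V=1.33V), C2(5μF, Q=11μC, V=2.20V), C3(2μF, Q=20μC, V=10.00V), C4(1μF, Q=1μC, V=1.00V)
Op 1: CLOSE 4-1: Q_total=9.00, C_total=7.00, V=1.29; Q4=1.29, Q1=7.71; dissipated=0.048
Op 2: CLOSE 1-2: Q_total=18.71, C_total=11.00, V=1.70; Q1=10.21, Q2=8.51; dissipated=1.140
Op 3: GROUND 2: Q2=0; energy lost=7.236
Final charges: Q1=10.21, Q2=0.00, Q3=20.00, Q4=1.29

Answer: 10.21 μC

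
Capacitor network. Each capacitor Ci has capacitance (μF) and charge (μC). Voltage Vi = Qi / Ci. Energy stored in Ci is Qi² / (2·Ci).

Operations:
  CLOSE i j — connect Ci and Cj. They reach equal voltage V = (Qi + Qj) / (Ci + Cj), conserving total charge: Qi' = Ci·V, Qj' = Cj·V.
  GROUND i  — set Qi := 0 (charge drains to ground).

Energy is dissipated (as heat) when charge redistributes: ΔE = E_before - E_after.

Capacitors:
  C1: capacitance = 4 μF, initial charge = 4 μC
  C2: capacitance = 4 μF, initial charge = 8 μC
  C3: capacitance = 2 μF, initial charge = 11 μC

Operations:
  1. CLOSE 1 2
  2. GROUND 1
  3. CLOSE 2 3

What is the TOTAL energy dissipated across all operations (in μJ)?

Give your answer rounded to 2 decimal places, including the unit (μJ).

Answer: 16.17 μJ

Derivation:
Initial: C1(4μF, Q=4μC, V=1.00V), C2(4μF, Q=8μC, V=2.00V), C3(2μF, Q=11μC, V=5.50V)
Op 1: CLOSE 1-2: Q_total=12.00, C_total=8.00, V=1.50; Q1=6.00, Q2=6.00; dissipated=1.000
Op 2: GROUND 1: Q1=0; energy lost=4.500
Op 3: CLOSE 2-3: Q_total=17.00, C_total=6.00, V=2.83; Q2=11.33, Q3=5.67; dissipated=10.667
Total dissipated: 16.167 μJ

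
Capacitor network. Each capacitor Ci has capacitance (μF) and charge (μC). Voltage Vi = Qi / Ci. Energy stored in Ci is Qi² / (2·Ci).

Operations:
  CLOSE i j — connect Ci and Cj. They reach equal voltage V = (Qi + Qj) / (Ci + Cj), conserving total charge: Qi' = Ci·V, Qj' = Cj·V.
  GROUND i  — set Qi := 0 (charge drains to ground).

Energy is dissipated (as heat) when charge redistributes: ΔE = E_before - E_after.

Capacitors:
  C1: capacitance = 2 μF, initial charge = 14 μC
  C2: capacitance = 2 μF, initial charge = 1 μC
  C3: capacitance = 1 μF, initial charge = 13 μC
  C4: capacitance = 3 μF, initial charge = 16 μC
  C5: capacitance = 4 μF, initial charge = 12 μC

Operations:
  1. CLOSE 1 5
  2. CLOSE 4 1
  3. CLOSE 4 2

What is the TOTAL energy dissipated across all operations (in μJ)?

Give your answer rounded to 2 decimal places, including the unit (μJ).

Initial: C1(2μF, Q=14μC, V=7.00V), C2(2μF, Q=1μC, V=0.50V), C3(1μF, Q=13μC, V=13.00V), C4(3μF, Q=16μC, V=5.33V), C5(4μF, Q=12μC, V=3.00V)
Op 1: CLOSE 1-5: Q_total=26.00, C_total=6.00, V=4.33; Q1=8.67, Q5=17.33; dissipated=10.667
Op 2: CLOSE 4-1: Q_total=24.67, C_total=5.00, V=4.93; Q4=14.80, Q1=9.87; dissipated=0.600
Op 3: CLOSE 4-2: Q_total=15.80, C_total=5.00, V=3.16; Q4=9.48, Q2=6.32; dissipated=11.793
Total dissipated: 23.059 μJ

Answer: 23.06 μJ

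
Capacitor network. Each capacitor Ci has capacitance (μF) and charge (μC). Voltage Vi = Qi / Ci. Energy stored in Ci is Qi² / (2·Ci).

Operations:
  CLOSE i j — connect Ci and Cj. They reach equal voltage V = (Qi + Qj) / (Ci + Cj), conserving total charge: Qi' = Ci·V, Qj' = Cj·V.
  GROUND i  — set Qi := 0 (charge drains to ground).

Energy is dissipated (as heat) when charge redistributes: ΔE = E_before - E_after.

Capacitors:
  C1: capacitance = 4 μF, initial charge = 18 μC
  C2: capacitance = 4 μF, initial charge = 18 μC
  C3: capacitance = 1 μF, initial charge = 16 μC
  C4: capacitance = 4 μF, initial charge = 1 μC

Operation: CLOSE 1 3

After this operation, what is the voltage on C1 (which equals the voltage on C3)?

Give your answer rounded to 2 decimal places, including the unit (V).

Answer: 6.80 V

Derivation:
Initial: C1(4μF, Q=18μC, V=4.50V), C2(4μF, Q=18μC, V=4.50V), C3(1μF, Q=16μC, V=16.00V), C4(4μF, Q=1μC, V=0.25V)
Op 1: CLOSE 1-3: Q_total=34.00, C_total=5.00, V=6.80; Q1=27.20, Q3=6.80; dissipated=52.900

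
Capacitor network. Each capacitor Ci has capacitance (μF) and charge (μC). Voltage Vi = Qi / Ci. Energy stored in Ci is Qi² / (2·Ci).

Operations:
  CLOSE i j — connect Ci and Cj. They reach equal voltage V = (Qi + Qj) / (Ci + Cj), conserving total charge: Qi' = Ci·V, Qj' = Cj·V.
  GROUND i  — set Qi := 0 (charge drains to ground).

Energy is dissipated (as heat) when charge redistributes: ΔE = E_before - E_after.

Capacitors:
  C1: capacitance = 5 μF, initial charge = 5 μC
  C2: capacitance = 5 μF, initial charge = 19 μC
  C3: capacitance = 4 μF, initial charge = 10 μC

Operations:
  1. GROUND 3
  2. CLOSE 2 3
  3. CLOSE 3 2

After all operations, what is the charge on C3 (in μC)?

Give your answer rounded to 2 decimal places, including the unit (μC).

Initial: C1(5μF, Q=5μC, V=1.00V), C2(5μF, Q=19μC, V=3.80V), C3(4μF, Q=10μC, V=2.50V)
Op 1: GROUND 3: Q3=0; energy lost=12.500
Op 2: CLOSE 2-3: Q_total=19.00, C_total=9.00, V=2.11; Q2=10.56, Q3=8.44; dissipated=16.044
Op 3: CLOSE 3-2: Q_total=19.00, C_total=9.00, V=2.11; Q3=8.44, Q2=10.56; dissipated=0.000
Final charges: Q1=5.00, Q2=10.56, Q3=8.44

Answer: 8.44 μC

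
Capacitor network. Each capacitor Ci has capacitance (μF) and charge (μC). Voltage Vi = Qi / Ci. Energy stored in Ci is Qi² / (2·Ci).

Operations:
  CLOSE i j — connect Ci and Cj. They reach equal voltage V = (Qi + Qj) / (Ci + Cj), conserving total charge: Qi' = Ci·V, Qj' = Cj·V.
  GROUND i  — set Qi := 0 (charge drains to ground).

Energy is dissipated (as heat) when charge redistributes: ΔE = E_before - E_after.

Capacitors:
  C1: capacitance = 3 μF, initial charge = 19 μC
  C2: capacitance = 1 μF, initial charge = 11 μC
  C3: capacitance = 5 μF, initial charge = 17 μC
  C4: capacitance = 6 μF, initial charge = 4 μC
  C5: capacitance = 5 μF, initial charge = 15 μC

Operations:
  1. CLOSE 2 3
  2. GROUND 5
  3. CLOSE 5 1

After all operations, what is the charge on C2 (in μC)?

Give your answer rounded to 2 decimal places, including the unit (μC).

Initial: C1(3μF, Q=19μC, V=6.33V), C2(1μF, Q=11μC, V=11.00V), C3(5μF, Q=17μC, V=3.40V), C4(6μF, Q=4μC, V=0.67V), C5(5μF, Q=15μC, V=3.00V)
Op 1: CLOSE 2-3: Q_total=28.00, C_total=6.00, V=4.67; Q2=4.67, Q3=23.33; dissipated=24.067
Op 2: GROUND 5: Q5=0; energy lost=22.500
Op 3: CLOSE 5-1: Q_total=19.00, C_total=8.00, V=2.38; Q5=11.88, Q1=7.12; dissipated=37.604
Final charges: Q1=7.12, Q2=4.67, Q3=23.33, Q4=4.00, Q5=11.88

Answer: 4.67 μC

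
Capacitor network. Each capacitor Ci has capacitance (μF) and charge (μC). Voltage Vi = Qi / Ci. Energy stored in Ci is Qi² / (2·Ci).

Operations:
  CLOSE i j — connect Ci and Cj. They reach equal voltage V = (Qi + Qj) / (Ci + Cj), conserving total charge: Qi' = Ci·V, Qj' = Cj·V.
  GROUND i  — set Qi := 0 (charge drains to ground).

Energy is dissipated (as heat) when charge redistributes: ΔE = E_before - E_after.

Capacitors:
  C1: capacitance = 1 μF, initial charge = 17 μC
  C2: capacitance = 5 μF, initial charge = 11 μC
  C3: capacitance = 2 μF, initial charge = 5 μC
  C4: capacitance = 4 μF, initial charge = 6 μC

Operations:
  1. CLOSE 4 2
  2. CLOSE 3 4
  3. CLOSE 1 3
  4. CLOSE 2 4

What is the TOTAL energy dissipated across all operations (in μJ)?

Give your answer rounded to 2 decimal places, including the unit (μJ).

Answer: 74.92 μJ

Derivation:
Initial: C1(1μF, Q=17μC, V=17.00V), C2(5μF, Q=11μC, V=2.20V), C3(2μF, Q=5μC, V=2.50V), C4(4μF, Q=6μC, V=1.50V)
Op 1: CLOSE 4-2: Q_total=17.00, C_total=9.00, V=1.89; Q4=7.56, Q2=9.44; dissipated=0.544
Op 2: CLOSE 3-4: Q_total=12.56, C_total=6.00, V=2.09; Q3=4.19, Q4=8.37; dissipated=0.249
Op 3: CLOSE 1-3: Q_total=21.19, C_total=3.00, V=7.06; Q1=7.06, Q3=14.12; dissipated=74.077
Op 4: CLOSE 2-4: Q_total=17.81, C_total=9.00, V=1.98; Q2=9.90, Q4=7.92; dissipated=0.046
Total dissipated: 74.916 μJ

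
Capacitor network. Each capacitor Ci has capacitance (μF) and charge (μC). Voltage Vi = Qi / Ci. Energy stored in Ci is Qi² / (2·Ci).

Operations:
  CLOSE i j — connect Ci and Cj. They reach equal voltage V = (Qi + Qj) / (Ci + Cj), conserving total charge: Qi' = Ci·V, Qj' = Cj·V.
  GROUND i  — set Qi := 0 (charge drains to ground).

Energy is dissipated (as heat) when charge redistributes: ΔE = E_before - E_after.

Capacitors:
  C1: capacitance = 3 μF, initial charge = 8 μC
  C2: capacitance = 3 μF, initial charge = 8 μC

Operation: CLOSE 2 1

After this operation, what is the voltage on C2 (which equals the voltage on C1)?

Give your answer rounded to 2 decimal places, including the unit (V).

Initial: C1(3μF, Q=8μC, V=2.67V), C2(3μF, Q=8μC, V=2.67V)
Op 1: CLOSE 2-1: Q_total=16.00, C_total=6.00, V=2.67; Q2=8.00, Q1=8.00; dissipated=0.000

Answer: 2.67 V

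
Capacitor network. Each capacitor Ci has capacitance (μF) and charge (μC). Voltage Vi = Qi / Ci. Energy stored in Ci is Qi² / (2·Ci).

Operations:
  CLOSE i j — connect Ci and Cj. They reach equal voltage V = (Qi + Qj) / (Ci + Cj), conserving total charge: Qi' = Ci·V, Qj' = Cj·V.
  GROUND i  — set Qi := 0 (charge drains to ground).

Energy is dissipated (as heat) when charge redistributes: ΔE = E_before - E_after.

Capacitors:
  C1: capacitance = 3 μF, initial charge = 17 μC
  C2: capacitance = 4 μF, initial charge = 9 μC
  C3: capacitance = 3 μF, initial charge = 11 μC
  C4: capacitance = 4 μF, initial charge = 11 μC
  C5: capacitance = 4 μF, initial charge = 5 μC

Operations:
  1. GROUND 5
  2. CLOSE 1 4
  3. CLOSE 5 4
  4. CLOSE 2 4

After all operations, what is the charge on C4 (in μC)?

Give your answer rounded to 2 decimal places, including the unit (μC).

Initial: C1(3μF, Q=17μC, V=5.67V), C2(4μF, Q=9μC, V=2.25V), C3(3μF, Q=11μC, V=3.67V), C4(4μF, Q=11μC, V=2.75V), C5(4μF, Q=5μC, V=1.25V)
Op 1: GROUND 5: Q5=0; energy lost=3.125
Op 2: CLOSE 1-4: Q_total=28.00, C_total=7.00, V=4.00; Q1=12.00, Q4=16.00; dissipated=7.292
Op 3: CLOSE 5-4: Q_total=16.00, C_total=8.00, V=2.00; Q5=8.00, Q4=8.00; dissipated=16.000
Op 4: CLOSE 2-4: Q_total=17.00, C_total=8.00, V=2.12; Q2=8.50, Q4=8.50; dissipated=0.062
Final charges: Q1=12.00, Q2=8.50, Q3=11.00, Q4=8.50, Q5=8.00

Answer: 8.50 μC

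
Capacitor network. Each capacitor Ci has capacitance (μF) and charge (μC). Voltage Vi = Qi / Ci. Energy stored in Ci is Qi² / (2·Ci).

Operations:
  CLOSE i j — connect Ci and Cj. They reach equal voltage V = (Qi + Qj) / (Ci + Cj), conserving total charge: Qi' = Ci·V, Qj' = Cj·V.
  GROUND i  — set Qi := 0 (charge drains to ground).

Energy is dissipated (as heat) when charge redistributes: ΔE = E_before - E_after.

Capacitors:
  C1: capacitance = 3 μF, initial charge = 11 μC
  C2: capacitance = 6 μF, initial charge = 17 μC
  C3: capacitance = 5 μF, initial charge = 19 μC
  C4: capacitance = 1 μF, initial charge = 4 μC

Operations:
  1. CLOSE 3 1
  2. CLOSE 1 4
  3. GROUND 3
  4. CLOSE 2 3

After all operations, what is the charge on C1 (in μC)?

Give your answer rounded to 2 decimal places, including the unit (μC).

Initial: C1(3μF, Q=11μC, V=3.67V), C2(6μF, Q=17μC, V=2.83V), C3(5μF, Q=19μC, V=3.80V), C4(1μF, Q=4μC, V=4.00V)
Op 1: CLOSE 3-1: Q_total=30.00, C_total=8.00, V=3.75; Q3=18.75, Q1=11.25; dissipated=0.017
Op 2: CLOSE 1-4: Q_total=15.25, C_total=4.00, V=3.81; Q1=11.44, Q4=3.81; dissipated=0.023
Op 3: GROUND 3: Q3=0; energy lost=35.156
Op 4: CLOSE 2-3: Q_total=17.00, C_total=11.00, V=1.55; Q2=9.27, Q3=7.73; dissipated=10.947
Final charges: Q1=11.44, Q2=9.27, Q3=7.73, Q4=3.81

Answer: 11.44 μC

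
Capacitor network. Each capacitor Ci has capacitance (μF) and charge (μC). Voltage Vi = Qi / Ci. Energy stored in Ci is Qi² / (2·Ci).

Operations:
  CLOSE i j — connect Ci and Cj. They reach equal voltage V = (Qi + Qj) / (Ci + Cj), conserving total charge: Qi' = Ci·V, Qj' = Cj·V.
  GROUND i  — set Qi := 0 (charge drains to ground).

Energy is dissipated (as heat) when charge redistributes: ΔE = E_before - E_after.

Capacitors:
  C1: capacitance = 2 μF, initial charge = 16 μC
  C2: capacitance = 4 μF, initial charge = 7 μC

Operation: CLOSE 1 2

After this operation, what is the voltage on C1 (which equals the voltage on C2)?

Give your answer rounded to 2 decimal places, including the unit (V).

Initial: C1(2μF, Q=16μC, V=8.00V), C2(4μF, Q=7μC, V=1.75V)
Op 1: CLOSE 1-2: Q_total=23.00, C_total=6.00, V=3.83; Q1=7.67, Q2=15.33; dissipated=26.042

Answer: 3.83 V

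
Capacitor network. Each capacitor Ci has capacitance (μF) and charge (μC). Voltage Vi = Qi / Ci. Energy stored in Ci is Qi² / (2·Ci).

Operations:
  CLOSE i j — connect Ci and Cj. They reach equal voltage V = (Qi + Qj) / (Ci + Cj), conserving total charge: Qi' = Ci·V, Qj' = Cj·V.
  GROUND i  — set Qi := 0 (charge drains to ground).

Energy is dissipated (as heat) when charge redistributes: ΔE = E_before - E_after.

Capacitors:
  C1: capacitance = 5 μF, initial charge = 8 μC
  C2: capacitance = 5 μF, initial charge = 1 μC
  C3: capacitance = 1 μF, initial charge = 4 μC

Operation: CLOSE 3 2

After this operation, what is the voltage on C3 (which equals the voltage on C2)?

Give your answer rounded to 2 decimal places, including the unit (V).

Initial: C1(5μF, Q=8μC, V=1.60V), C2(5μF, Q=1μC, V=0.20V), C3(1μF, Q=4μC, V=4.00V)
Op 1: CLOSE 3-2: Q_total=5.00, C_total=6.00, V=0.83; Q3=0.83, Q2=4.17; dissipated=6.017

Answer: 0.83 V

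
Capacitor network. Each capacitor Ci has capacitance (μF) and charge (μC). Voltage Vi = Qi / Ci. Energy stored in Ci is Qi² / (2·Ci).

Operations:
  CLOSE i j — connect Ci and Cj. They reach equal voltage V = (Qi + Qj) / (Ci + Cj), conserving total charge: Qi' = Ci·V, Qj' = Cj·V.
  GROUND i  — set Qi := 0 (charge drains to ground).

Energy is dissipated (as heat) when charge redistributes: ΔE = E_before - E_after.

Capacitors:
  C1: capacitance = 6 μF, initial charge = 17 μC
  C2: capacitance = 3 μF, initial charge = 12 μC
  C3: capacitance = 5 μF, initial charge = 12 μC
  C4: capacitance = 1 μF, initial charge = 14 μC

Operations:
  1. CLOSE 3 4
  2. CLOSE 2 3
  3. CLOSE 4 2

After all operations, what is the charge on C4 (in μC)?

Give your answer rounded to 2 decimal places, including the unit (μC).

Initial: C1(6μF, Q=17μC, V=2.83V), C2(3μF, Q=12μC, V=4.00V), C3(5μF, Q=12μC, V=2.40V), C4(1μF, Q=14μC, V=14.00V)
Op 1: CLOSE 3-4: Q_total=26.00, C_total=6.00, V=4.33; Q3=21.67, Q4=4.33; dissipated=56.067
Op 2: CLOSE 2-3: Q_total=33.67, C_total=8.00, V=4.21; Q2=12.62, Q3=21.04; dissipated=0.104
Op 3: CLOSE 4-2: Q_total=16.96, C_total=4.00, V=4.24; Q4=4.24, Q2=12.72; dissipated=0.006
Final charges: Q1=17.00, Q2=12.72, Q3=21.04, Q4=4.24

Answer: 4.24 μC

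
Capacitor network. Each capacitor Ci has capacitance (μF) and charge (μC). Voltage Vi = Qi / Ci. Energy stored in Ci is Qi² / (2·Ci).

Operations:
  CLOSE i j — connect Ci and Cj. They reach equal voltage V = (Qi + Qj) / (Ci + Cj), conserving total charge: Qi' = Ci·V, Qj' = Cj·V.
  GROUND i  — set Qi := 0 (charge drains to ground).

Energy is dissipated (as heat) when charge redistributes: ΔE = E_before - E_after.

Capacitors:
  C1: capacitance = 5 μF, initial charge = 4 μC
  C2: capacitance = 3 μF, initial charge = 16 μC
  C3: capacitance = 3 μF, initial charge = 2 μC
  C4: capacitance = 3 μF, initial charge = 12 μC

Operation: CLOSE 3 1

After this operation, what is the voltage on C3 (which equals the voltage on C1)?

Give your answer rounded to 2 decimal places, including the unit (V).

Initial: C1(5μF, Q=4μC, V=0.80V), C2(3μF, Q=16μC, V=5.33V), C3(3μF, Q=2μC, V=0.67V), C4(3μF, Q=12μC, V=4.00V)
Op 1: CLOSE 3-1: Q_total=6.00, C_total=8.00, V=0.75; Q3=2.25, Q1=3.75; dissipated=0.017

Answer: 0.75 V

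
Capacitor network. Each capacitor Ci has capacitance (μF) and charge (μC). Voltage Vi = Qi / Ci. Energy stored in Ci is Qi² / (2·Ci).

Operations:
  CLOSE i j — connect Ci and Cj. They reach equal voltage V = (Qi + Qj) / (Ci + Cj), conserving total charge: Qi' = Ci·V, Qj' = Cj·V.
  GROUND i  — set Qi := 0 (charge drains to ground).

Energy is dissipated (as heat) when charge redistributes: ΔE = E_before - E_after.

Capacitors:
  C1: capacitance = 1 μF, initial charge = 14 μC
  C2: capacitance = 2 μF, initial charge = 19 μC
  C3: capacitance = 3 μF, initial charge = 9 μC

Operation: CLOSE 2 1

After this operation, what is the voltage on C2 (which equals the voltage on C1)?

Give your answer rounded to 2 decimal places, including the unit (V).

Answer: 11.00 V

Derivation:
Initial: C1(1μF, Q=14μC, V=14.00V), C2(2μF, Q=19μC, V=9.50V), C3(3μF, Q=9μC, V=3.00V)
Op 1: CLOSE 2-1: Q_total=33.00, C_total=3.00, V=11.00; Q2=22.00, Q1=11.00; dissipated=6.750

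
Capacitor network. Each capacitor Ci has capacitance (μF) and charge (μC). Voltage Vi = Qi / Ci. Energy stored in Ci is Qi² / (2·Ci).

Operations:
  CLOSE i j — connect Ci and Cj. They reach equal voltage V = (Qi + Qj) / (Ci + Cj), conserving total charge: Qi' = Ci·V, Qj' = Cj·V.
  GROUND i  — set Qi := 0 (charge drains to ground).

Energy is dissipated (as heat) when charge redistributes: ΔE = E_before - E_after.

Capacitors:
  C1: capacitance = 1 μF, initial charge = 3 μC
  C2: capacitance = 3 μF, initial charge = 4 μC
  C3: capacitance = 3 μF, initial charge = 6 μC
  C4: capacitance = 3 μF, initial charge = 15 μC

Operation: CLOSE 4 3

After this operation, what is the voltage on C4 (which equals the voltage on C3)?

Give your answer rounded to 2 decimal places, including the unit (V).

Initial: C1(1μF, Q=3μC, V=3.00V), C2(3μF, Q=4μC, V=1.33V), C3(3μF, Q=6μC, V=2.00V), C4(3μF, Q=15μC, V=5.00V)
Op 1: CLOSE 4-3: Q_total=21.00, C_total=6.00, V=3.50; Q4=10.50, Q3=10.50; dissipated=6.750

Answer: 3.50 V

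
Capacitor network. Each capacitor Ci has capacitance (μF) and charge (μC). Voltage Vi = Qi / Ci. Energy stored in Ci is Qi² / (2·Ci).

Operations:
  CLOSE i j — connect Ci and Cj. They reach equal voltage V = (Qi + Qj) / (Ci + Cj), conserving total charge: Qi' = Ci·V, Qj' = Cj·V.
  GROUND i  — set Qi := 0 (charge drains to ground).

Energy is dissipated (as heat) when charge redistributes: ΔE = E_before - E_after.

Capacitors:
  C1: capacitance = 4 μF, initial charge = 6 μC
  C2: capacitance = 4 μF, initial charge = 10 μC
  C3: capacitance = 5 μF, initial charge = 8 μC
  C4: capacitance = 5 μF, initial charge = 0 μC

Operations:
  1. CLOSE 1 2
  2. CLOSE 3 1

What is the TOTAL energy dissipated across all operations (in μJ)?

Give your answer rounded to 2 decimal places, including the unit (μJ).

Initial: C1(4μF, Q=6μC, V=1.50V), C2(4μF, Q=10μC, V=2.50V), C3(5μF, Q=8μC, V=1.60V), C4(5μF, Q=0μC, V=0.00V)
Op 1: CLOSE 1-2: Q_total=16.00, C_total=8.00, V=2.00; Q1=8.00, Q2=8.00; dissipated=1.000
Op 2: CLOSE 3-1: Q_total=16.00, C_total=9.00, V=1.78; Q3=8.89, Q1=7.11; dissipated=0.178
Total dissipated: 1.178 μJ

Answer: 1.18 μJ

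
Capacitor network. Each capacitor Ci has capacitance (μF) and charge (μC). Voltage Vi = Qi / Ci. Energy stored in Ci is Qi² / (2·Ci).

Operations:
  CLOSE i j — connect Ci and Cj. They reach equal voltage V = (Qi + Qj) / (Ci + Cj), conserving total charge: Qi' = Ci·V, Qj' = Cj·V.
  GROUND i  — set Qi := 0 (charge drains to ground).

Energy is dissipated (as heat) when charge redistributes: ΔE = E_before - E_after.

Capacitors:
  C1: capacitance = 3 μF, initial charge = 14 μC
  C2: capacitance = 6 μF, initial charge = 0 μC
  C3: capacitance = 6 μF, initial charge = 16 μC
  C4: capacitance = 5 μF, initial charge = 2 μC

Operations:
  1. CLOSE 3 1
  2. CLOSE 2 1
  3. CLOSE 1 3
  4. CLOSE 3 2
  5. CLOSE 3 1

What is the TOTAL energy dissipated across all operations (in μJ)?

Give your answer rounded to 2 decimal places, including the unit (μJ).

Answer: 23.89 μJ

Derivation:
Initial: C1(3μF, Q=14μC, V=4.67V), C2(6μF, Q=0μC, V=0.00V), C3(6μF, Q=16μC, V=2.67V), C4(5μF, Q=2μC, V=0.40V)
Op 1: CLOSE 3-1: Q_total=30.00, C_total=9.00, V=3.33; Q3=20.00, Q1=10.00; dissipated=4.000
Op 2: CLOSE 2-1: Q_total=10.00, C_total=9.00, V=1.11; Q2=6.67, Q1=3.33; dissipated=11.111
Op 3: CLOSE 1-3: Q_total=23.33, C_total=9.00, V=2.59; Q1=7.78, Q3=15.56; dissipated=4.938
Op 4: CLOSE 3-2: Q_total=22.22, C_total=12.00, V=1.85; Q3=11.11, Q2=11.11; dissipated=3.292
Op 5: CLOSE 3-1: Q_total=18.89, C_total=9.00, V=2.10; Q3=12.59, Q1=6.30; dissipated=0.549
Total dissipated: 23.890 μJ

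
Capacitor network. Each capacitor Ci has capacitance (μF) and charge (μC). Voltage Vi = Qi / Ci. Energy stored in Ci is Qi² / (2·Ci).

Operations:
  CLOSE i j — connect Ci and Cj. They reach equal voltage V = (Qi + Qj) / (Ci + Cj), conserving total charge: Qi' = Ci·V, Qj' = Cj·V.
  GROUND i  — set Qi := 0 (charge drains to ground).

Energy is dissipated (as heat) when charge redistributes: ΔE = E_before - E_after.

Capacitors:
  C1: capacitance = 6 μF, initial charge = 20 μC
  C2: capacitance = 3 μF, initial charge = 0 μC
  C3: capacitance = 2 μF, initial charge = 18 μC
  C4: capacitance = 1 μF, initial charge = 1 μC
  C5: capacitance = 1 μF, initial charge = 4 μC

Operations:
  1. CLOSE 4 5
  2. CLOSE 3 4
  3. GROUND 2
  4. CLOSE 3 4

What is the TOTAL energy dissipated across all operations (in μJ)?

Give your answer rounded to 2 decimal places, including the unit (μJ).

Answer: 16.33 μJ

Derivation:
Initial: C1(6μF, Q=20μC, V=3.33V), C2(3μF, Q=0μC, V=0.00V), C3(2μF, Q=18μC, V=9.00V), C4(1μF, Q=1μC, V=1.00V), C5(1μF, Q=4μC, V=4.00V)
Op 1: CLOSE 4-5: Q_total=5.00, C_total=2.00, V=2.50; Q4=2.50, Q5=2.50; dissipated=2.250
Op 2: CLOSE 3-4: Q_total=20.50, C_total=3.00, V=6.83; Q3=13.67, Q4=6.83; dissipated=14.083
Op 3: GROUND 2: Q2=0; energy lost=0.000
Op 4: CLOSE 3-4: Q_total=20.50, C_total=3.00, V=6.83; Q3=13.67, Q4=6.83; dissipated=0.000
Total dissipated: 16.333 μJ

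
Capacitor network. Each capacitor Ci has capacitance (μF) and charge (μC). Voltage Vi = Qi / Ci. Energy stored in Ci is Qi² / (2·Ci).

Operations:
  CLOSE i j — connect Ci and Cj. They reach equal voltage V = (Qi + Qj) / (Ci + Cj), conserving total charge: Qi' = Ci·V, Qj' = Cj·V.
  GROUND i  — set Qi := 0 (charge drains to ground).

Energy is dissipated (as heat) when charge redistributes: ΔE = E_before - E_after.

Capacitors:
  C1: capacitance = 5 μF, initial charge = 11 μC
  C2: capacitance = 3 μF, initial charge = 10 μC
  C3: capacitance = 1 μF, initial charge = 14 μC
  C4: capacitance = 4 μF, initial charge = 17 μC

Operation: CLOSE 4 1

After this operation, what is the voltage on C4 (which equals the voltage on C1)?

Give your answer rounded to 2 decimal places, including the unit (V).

Initial: C1(5μF, Q=11μC, V=2.20V), C2(3μF, Q=10μC, V=3.33V), C3(1μF, Q=14μC, V=14.00V), C4(4μF, Q=17μC, V=4.25V)
Op 1: CLOSE 4-1: Q_total=28.00, C_total=9.00, V=3.11; Q4=12.44, Q1=15.56; dissipated=4.669

Answer: 3.11 V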